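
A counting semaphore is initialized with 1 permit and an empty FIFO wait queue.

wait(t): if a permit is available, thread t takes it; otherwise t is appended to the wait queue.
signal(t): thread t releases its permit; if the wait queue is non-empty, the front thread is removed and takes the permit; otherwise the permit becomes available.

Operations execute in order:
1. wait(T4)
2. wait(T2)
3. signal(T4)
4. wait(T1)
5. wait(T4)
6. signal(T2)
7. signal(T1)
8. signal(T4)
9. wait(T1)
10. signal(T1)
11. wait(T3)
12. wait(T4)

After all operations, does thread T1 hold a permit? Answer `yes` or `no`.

Answer: no

Derivation:
Step 1: wait(T4) -> count=0 queue=[] holders={T4}
Step 2: wait(T2) -> count=0 queue=[T2] holders={T4}
Step 3: signal(T4) -> count=0 queue=[] holders={T2}
Step 4: wait(T1) -> count=0 queue=[T1] holders={T2}
Step 5: wait(T4) -> count=0 queue=[T1,T4] holders={T2}
Step 6: signal(T2) -> count=0 queue=[T4] holders={T1}
Step 7: signal(T1) -> count=0 queue=[] holders={T4}
Step 8: signal(T4) -> count=1 queue=[] holders={none}
Step 9: wait(T1) -> count=0 queue=[] holders={T1}
Step 10: signal(T1) -> count=1 queue=[] holders={none}
Step 11: wait(T3) -> count=0 queue=[] holders={T3}
Step 12: wait(T4) -> count=0 queue=[T4] holders={T3}
Final holders: {T3} -> T1 not in holders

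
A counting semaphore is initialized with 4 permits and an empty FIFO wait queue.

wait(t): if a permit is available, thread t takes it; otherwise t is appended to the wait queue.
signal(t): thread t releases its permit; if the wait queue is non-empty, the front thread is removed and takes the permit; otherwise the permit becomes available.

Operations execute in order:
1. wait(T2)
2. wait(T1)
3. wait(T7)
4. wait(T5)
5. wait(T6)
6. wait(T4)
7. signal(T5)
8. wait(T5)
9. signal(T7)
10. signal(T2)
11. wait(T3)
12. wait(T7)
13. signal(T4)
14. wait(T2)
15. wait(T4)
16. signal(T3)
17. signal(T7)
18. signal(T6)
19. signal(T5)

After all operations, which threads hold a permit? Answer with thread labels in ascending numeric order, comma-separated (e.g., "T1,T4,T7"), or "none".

Answer: T1,T2,T4

Derivation:
Step 1: wait(T2) -> count=3 queue=[] holders={T2}
Step 2: wait(T1) -> count=2 queue=[] holders={T1,T2}
Step 3: wait(T7) -> count=1 queue=[] holders={T1,T2,T7}
Step 4: wait(T5) -> count=0 queue=[] holders={T1,T2,T5,T7}
Step 5: wait(T6) -> count=0 queue=[T6] holders={T1,T2,T5,T7}
Step 6: wait(T4) -> count=0 queue=[T6,T4] holders={T1,T2,T5,T7}
Step 7: signal(T5) -> count=0 queue=[T4] holders={T1,T2,T6,T7}
Step 8: wait(T5) -> count=0 queue=[T4,T5] holders={T1,T2,T6,T7}
Step 9: signal(T7) -> count=0 queue=[T5] holders={T1,T2,T4,T6}
Step 10: signal(T2) -> count=0 queue=[] holders={T1,T4,T5,T6}
Step 11: wait(T3) -> count=0 queue=[T3] holders={T1,T4,T5,T6}
Step 12: wait(T7) -> count=0 queue=[T3,T7] holders={T1,T4,T5,T6}
Step 13: signal(T4) -> count=0 queue=[T7] holders={T1,T3,T5,T6}
Step 14: wait(T2) -> count=0 queue=[T7,T2] holders={T1,T3,T5,T6}
Step 15: wait(T4) -> count=0 queue=[T7,T2,T4] holders={T1,T3,T5,T6}
Step 16: signal(T3) -> count=0 queue=[T2,T4] holders={T1,T5,T6,T7}
Step 17: signal(T7) -> count=0 queue=[T4] holders={T1,T2,T5,T6}
Step 18: signal(T6) -> count=0 queue=[] holders={T1,T2,T4,T5}
Step 19: signal(T5) -> count=1 queue=[] holders={T1,T2,T4}
Final holders: T1,T2,T4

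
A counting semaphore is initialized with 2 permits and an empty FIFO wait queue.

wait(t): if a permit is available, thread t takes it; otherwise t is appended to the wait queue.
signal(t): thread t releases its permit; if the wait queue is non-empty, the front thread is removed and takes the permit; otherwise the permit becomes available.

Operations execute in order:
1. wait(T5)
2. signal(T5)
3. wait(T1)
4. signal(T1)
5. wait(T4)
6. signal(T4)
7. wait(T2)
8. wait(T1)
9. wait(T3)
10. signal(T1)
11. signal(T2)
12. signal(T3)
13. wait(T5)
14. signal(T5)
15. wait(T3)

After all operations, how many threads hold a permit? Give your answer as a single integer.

Answer: 1

Derivation:
Step 1: wait(T5) -> count=1 queue=[] holders={T5}
Step 2: signal(T5) -> count=2 queue=[] holders={none}
Step 3: wait(T1) -> count=1 queue=[] holders={T1}
Step 4: signal(T1) -> count=2 queue=[] holders={none}
Step 5: wait(T4) -> count=1 queue=[] holders={T4}
Step 6: signal(T4) -> count=2 queue=[] holders={none}
Step 7: wait(T2) -> count=1 queue=[] holders={T2}
Step 8: wait(T1) -> count=0 queue=[] holders={T1,T2}
Step 9: wait(T3) -> count=0 queue=[T3] holders={T1,T2}
Step 10: signal(T1) -> count=0 queue=[] holders={T2,T3}
Step 11: signal(T2) -> count=1 queue=[] holders={T3}
Step 12: signal(T3) -> count=2 queue=[] holders={none}
Step 13: wait(T5) -> count=1 queue=[] holders={T5}
Step 14: signal(T5) -> count=2 queue=[] holders={none}
Step 15: wait(T3) -> count=1 queue=[] holders={T3}
Final holders: {T3} -> 1 thread(s)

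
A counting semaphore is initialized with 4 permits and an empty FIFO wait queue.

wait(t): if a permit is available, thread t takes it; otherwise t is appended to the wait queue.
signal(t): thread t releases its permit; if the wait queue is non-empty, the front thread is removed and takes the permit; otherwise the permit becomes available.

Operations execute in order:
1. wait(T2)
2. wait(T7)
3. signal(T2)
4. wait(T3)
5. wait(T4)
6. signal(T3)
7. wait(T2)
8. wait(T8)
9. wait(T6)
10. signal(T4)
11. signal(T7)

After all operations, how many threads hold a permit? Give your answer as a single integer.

Answer: 3

Derivation:
Step 1: wait(T2) -> count=3 queue=[] holders={T2}
Step 2: wait(T7) -> count=2 queue=[] holders={T2,T7}
Step 3: signal(T2) -> count=3 queue=[] holders={T7}
Step 4: wait(T3) -> count=2 queue=[] holders={T3,T7}
Step 5: wait(T4) -> count=1 queue=[] holders={T3,T4,T7}
Step 6: signal(T3) -> count=2 queue=[] holders={T4,T7}
Step 7: wait(T2) -> count=1 queue=[] holders={T2,T4,T7}
Step 8: wait(T8) -> count=0 queue=[] holders={T2,T4,T7,T8}
Step 9: wait(T6) -> count=0 queue=[T6] holders={T2,T4,T7,T8}
Step 10: signal(T4) -> count=0 queue=[] holders={T2,T6,T7,T8}
Step 11: signal(T7) -> count=1 queue=[] holders={T2,T6,T8}
Final holders: {T2,T6,T8} -> 3 thread(s)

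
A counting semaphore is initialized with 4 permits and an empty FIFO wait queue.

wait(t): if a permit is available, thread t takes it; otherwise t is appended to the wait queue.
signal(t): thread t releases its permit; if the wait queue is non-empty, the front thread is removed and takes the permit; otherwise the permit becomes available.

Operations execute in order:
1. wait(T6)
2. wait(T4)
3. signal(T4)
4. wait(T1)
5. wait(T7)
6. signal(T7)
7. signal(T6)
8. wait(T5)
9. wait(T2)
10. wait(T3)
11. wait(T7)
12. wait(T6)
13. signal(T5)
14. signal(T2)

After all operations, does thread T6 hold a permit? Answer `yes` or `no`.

Step 1: wait(T6) -> count=3 queue=[] holders={T6}
Step 2: wait(T4) -> count=2 queue=[] holders={T4,T6}
Step 3: signal(T4) -> count=3 queue=[] holders={T6}
Step 4: wait(T1) -> count=2 queue=[] holders={T1,T6}
Step 5: wait(T7) -> count=1 queue=[] holders={T1,T6,T7}
Step 6: signal(T7) -> count=2 queue=[] holders={T1,T6}
Step 7: signal(T6) -> count=3 queue=[] holders={T1}
Step 8: wait(T5) -> count=2 queue=[] holders={T1,T5}
Step 9: wait(T2) -> count=1 queue=[] holders={T1,T2,T5}
Step 10: wait(T3) -> count=0 queue=[] holders={T1,T2,T3,T5}
Step 11: wait(T7) -> count=0 queue=[T7] holders={T1,T2,T3,T5}
Step 12: wait(T6) -> count=0 queue=[T7,T6] holders={T1,T2,T3,T5}
Step 13: signal(T5) -> count=0 queue=[T6] holders={T1,T2,T3,T7}
Step 14: signal(T2) -> count=0 queue=[] holders={T1,T3,T6,T7}
Final holders: {T1,T3,T6,T7} -> T6 in holders

Answer: yes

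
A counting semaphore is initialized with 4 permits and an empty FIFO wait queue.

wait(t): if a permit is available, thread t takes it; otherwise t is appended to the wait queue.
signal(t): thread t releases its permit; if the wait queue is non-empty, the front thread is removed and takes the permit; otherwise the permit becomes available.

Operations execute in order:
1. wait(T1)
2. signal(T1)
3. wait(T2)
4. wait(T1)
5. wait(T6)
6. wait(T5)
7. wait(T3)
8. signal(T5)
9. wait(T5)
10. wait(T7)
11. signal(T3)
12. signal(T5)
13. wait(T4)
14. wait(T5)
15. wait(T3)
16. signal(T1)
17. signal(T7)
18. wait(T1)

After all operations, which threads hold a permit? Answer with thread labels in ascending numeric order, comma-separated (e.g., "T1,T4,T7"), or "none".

Step 1: wait(T1) -> count=3 queue=[] holders={T1}
Step 2: signal(T1) -> count=4 queue=[] holders={none}
Step 3: wait(T2) -> count=3 queue=[] holders={T2}
Step 4: wait(T1) -> count=2 queue=[] holders={T1,T2}
Step 5: wait(T6) -> count=1 queue=[] holders={T1,T2,T6}
Step 6: wait(T5) -> count=0 queue=[] holders={T1,T2,T5,T6}
Step 7: wait(T3) -> count=0 queue=[T3] holders={T1,T2,T5,T6}
Step 8: signal(T5) -> count=0 queue=[] holders={T1,T2,T3,T6}
Step 9: wait(T5) -> count=0 queue=[T5] holders={T1,T2,T3,T6}
Step 10: wait(T7) -> count=0 queue=[T5,T7] holders={T1,T2,T3,T6}
Step 11: signal(T3) -> count=0 queue=[T7] holders={T1,T2,T5,T6}
Step 12: signal(T5) -> count=0 queue=[] holders={T1,T2,T6,T7}
Step 13: wait(T4) -> count=0 queue=[T4] holders={T1,T2,T6,T7}
Step 14: wait(T5) -> count=0 queue=[T4,T5] holders={T1,T2,T6,T7}
Step 15: wait(T3) -> count=0 queue=[T4,T5,T3] holders={T1,T2,T6,T7}
Step 16: signal(T1) -> count=0 queue=[T5,T3] holders={T2,T4,T6,T7}
Step 17: signal(T7) -> count=0 queue=[T3] holders={T2,T4,T5,T6}
Step 18: wait(T1) -> count=0 queue=[T3,T1] holders={T2,T4,T5,T6}
Final holders: T2,T4,T5,T6

Answer: T2,T4,T5,T6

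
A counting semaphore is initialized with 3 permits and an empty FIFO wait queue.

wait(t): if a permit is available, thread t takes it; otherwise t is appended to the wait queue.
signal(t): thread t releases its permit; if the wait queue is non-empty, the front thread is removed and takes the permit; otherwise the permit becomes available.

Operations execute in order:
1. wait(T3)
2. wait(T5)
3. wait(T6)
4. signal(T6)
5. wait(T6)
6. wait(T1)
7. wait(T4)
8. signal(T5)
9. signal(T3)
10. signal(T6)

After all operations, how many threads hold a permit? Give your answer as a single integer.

Answer: 2

Derivation:
Step 1: wait(T3) -> count=2 queue=[] holders={T3}
Step 2: wait(T5) -> count=1 queue=[] holders={T3,T5}
Step 3: wait(T6) -> count=0 queue=[] holders={T3,T5,T6}
Step 4: signal(T6) -> count=1 queue=[] holders={T3,T5}
Step 5: wait(T6) -> count=0 queue=[] holders={T3,T5,T6}
Step 6: wait(T1) -> count=0 queue=[T1] holders={T3,T5,T6}
Step 7: wait(T4) -> count=0 queue=[T1,T4] holders={T3,T5,T6}
Step 8: signal(T5) -> count=0 queue=[T4] holders={T1,T3,T6}
Step 9: signal(T3) -> count=0 queue=[] holders={T1,T4,T6}
Step 10: signal(T6) -> count=1 queue=[] holders={T1,T4}
Final holders: {T1,T4} -> 2 thread(s)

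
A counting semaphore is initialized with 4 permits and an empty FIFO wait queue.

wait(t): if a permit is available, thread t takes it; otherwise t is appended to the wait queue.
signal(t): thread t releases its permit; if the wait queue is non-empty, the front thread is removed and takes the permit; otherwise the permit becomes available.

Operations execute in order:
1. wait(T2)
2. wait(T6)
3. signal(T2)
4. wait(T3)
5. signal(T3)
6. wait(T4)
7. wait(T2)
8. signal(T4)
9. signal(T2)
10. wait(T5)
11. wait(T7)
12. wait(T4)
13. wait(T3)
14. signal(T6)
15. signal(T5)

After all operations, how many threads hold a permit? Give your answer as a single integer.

Step 1: wait(T2) -> count=3 queue=[] holders={T2}
Step 2: wait(T6) -> count=2 queue=[] holders={T2,T6}
Step 3: signal(T2) -> count=3 queue=[] holders={T6}
Step 4: wait(T3) -> count=2 queue=[] holders={T3,T6}
Step 5: signal(T3) -> count=3 queue=[] holders={T6}
Step 6: wait(T4) -> count=2 queue=[] holders={T4,T6}
Step 7: wait(T2) -> count=1 queue=[] holders={T2,T4,T6}
Step 8: signal(T4) -> count=2 queue=[] holders={T2,T6}
Step 9: signal(T2) -> count=3 queue=[] holders={T6}
Step 10: wait(T5) -> count=2 queue=[] holders={T5,T6}
Step 11: wait(T7) -> count=1 queue=[] holders={T5,T6,T7}
Step 12: wait(T4) -> count=0 queue=[] holders={T4,T5,T6,T7}
Step 13: wait(T3) -> count=0 queue=[T3] holders={T4,T5,T6,T7}
Step 14: signal(T6) -> count=0 queue=[] holders={T3,T4,T5,T7}
Step 15: signal(T5) -> count=1 queue=[] holders={T3,T4,T7}
Final holders: {T3,T4,T7} -> 3 thread(s)

Answer: 3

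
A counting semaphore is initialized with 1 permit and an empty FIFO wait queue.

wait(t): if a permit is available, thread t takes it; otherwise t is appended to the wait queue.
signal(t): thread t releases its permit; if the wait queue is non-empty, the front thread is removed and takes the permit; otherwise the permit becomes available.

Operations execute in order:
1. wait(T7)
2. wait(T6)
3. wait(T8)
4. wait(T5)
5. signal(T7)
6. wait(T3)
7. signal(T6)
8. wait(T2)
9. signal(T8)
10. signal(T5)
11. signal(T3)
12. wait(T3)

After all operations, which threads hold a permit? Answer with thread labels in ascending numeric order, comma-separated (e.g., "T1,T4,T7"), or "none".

Answer: T2

Derivation:
Step 1: wait(T7) -> count=0 queue=[] holders={T7}
Step 2: wait(T6) -> count=0 queue=[T6] holders={T7}
Step 3: wait(T8) -> count=0 queue=[T6,T8] holders={T7}
Step 4: wait(T5) -> count=0 queue=[T6,T8,T5] holders={T7}
Step 5: signal(T7) -> count=0 queue=[T8,T5] holders={T6}
Step 6: wait(T3) -> count=0 queue=[T8,T5,T3] holders={T6}
Step 7: signal(T6) -> count=0 queue=[T5,T3] holders={T8}
Step 8: wait(T2) -> count=0 queue=[T5,T3,T2] holders={T8}
Step 9: signal(T8) -> count=0 queue=[T3,T2] holders={T5}
Step 10: signal(T5) -> count=0 queue=[T2] holders={T3}
Step 11: signal(T3) -> count=0 queue=[] holders={T2}
Step 12: wait(T3) -> count=0 queue=[T3] holders={T2}
Final holders: T2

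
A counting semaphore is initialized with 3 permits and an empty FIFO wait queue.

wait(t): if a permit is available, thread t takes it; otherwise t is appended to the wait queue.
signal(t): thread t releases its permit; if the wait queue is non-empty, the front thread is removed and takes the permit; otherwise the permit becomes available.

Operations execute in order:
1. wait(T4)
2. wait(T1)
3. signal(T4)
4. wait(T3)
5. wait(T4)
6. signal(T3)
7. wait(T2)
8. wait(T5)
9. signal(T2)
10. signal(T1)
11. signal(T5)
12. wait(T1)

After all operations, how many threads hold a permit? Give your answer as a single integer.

Answer: 2

Derivation:
Step 1: wait(T4) -> count=2 queue=[] holders={T4}
Step 2: wait(T1) -> count=1 queue=[] holders={T1,T4}
Step 3: signal(T4) -> count=2 queue=[] holders={T1}
Step 4: wait(T3) -> count=1 queue=[] holders={T1,T3}
Step 5: wait(T4) -> count=0 queue=[] holders={T1,T3,T4}
Step 6: signal(T3) -> count=1 queue=[] holders={T1,T4}
Step 7: wait(T2) -> count=0 queue=[] holders={T1,T2,T4}
Step 8: wait(T5) -> count=0 queue=[T5] holders={T1,T2,T4}
Step 9: signal(T2) -> count=0 queue=[] holders={T1,T4,T5}
Step 10: signal(T1) -> count=1 queue=[] holders={T4,T5}
Step 11: signal(T5) -> count=2 queue=[] holders={T4}
Step 12: wait(T1) -> count=1 queue=[] holders={T1,T4}
Final holders: {T1,T4} -> 2 thread(s)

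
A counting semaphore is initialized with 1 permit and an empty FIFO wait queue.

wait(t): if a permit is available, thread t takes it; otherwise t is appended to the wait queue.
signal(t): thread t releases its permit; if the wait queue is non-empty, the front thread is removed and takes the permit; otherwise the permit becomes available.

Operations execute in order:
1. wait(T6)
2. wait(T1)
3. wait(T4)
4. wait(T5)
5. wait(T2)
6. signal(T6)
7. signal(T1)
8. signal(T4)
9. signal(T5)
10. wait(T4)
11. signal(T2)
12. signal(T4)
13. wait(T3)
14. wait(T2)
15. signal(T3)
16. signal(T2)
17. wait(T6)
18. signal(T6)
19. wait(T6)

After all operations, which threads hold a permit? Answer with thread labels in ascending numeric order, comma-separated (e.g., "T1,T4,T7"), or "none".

Answer: T6

Derivation:
Step 1: wait(T6) -> count=0 queue=[] holders={T6}
Step 2: wait(T1) -> count=0 queue=[T1] holders={T6}
Step 3: wait(T4) -> count=0 queue=[T1,T4] holders={T6}
Step 4: wait(T5) -> count=0 queue=[T1,T4,T5] holders={T6}
Step 5: wait(T2) -> count=0 queue=[T1,T4,T5,T2] holders={T6}
Step 6: signal(T6) -> count=0 queue=[T4,T5,T2] holders={T1}
Step 7: signal(T1) -> count=0 queue=[T5,T2] holders={T4}
Step 8: signal(T4) -> count=0 queue=[T2] holders={T5}
Step 9: signal(T5) -> count=0 queue=[] holders={T2}
Step 10: wait(T4) -> count=0 queue=[T4] holders={T2}
Step 11: signal(T2) -> count=0 queue=[] holders={T4}
Step 12: signal(T4) -> count=1 queue=[] holders={none}
Step 13: wait(T3) -> count=0 queue=[] holders={T3}
Step 14: wait(T2) -> count=0 queue=[T2] holders={T3}
Step 15: signal(T3) -> count=0 queue=[] holders={T2}
Step 16: signal(T2) -> count=1 queue=[] holders={none}
Step 17: wait(T6) -> count=0 queue=[] holders={T6}
Step 18: signal(T6) -> count=1 queue=[] holders={none}
Step 19: wait(T6) -> count=0 queue=[] holders={T6}
Final holders: T6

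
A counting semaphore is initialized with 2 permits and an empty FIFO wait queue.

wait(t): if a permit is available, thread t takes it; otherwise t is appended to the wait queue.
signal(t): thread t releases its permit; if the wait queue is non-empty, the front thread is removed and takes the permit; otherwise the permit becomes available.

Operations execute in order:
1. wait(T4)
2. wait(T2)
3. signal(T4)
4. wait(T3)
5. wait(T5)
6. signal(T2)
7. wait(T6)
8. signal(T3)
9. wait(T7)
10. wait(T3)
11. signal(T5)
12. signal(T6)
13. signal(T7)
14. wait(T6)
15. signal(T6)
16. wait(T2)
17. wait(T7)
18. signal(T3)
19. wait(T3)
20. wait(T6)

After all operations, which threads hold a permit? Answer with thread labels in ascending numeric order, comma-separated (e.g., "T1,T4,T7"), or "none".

Answer: T2,T7

Derivation:
Step 1: wait(T4) -> count=1 queue=[] holders={T4}
Step 2: wait(T2) -> count=0 queue=[] holders={T2,T4}
Step 3: signal(T4) -> count=1 queue=[] holders={T2}
Step 4: wait(T3) -> count=0 queue=[] holders={T2,T3}
Step 5: wait(T5) -> count=0 queue=[T5] holders={T2,T3}
Step 6: signal(T2) -> count=0 queue=[] holders={T3,T5}
Step 7: wait(T6) -> count=0 queue=[T6] holders={T3,T5}
Step 8: signal(T3) -> count=0 queue=[] holders={T5,T6}
Step 9: wait(T7) -> count=0 queue=[T7] holders={T5,T6}
Step 10: wait(T3) -> count=0 queue=[T7,T3] holders={T5,T6}
Step 11: signal(T5) -> count=0 queue=[T3] holders={T6,T7}
Step 12: signal(T6) -> count=0 queue=[] holders={T3,T7}
Step 13: signal(T7) -> count=1 queue=[] holders={T3}
Step 14: wait(T6) -> count=0 queue=[] holders={T3,T6}
Step 15: signal(T6) -> count=1 queue=[] holders={T3}
Step 16: wait(T2) -> count=0 queue=[] holders={T2,T3}
Step 17: wait(T7) -> count=0 queue=[T7] holders={T2,T3}
Step 18: signal(T3) -> count=0 queue=[] holders={T2,T7}
Step 19: wait(T3) -> count=0 queue=[T3] holders={T2,T7}
Step 20: wait(T6) -> count=0 queue=[T3,T6] holders={T2,T7}
Final holders: T2,T7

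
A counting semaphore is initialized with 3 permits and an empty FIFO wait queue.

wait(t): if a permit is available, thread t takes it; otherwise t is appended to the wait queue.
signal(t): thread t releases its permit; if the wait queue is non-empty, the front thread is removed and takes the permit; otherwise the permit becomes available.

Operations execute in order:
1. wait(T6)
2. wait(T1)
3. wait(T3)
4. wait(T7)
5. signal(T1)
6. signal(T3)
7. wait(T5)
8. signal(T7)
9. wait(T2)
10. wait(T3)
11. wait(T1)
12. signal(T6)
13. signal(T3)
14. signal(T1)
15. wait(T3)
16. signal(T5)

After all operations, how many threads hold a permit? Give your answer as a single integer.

Step 1: wait(T6) -> count=2 queue=[] holders={T6}
Step 2: wait(T1) -> count=1 queue=[] holders={T1,T6}
Step 3: wait(T3) -> count=0 queue=[] holders={T1,T3,T6}
Step 4: wait(T7) -> count=0 queue=[T7] holders={T1,T3,T6}
Step 5: signal(T1) -> count=0 queue=[] holders={T3,T6,T7}
Step 6: signal(T3) -> count=1 queue=[] holders={T6,T7}
Step 7: wait(T5) -> count=0 queue=[] holders={T5,T6,T7}
Step 8: signal(T7) -> count=1 queue=[] holders={T5,T6}
Step 9: wait(T2) -> count=0 queue=[] holders={T2,T5,T6}
Step 10: wait(T3) -> count=0 queue=[T3] holders={T2,T5,T6}
Step 11: wait(T1) -> count=0 queue=[T3,T1] holders={T2,T5,T6}
Step 12: signal(T6) -> count=0 queue=[T1] holders={T2,T3,T5}
Step 13: signal(T3) -> count=0 queue=[] holders={T1,T2,T5}
Step 14: signal(T1) -> count=1 queue=[] holders={T2,T5}
Step 15: wait(T3) -> count=0 queue=[] holders={T2,T3,T5}
Step 16: signal(T5) -> count=1 queue=[] holders={T2,T3}
Final holders: {T2,T3} -> 2 thread(s)

Answer: 2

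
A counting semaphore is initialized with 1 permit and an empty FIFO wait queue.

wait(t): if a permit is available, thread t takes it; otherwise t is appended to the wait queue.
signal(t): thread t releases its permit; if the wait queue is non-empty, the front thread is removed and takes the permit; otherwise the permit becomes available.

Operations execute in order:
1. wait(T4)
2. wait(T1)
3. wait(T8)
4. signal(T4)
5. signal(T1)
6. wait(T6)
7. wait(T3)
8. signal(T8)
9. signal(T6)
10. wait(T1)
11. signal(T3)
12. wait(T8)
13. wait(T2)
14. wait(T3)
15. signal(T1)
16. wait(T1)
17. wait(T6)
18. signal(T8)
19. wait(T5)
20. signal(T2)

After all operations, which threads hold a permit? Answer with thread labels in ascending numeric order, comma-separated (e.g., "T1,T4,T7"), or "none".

Answer: T3

Derivation:
Step 1: wait(T4) -> count=0 queue=[] holders={T4}
Step 2: wait(T1) -> count=0 queue=[T1] holders={T4}
Step 3: wait(T8) -> count=0 queue=[T1,T8] holders={T4}
Step 4: signal(T4) -> count=0 queue=[T8] holders={T1}
Step 5: signal(T1) -> count=0 queue=[] holders={T8}
Step 6: wait(T6) -> count=0 queue=[T6] holders={T8}
Step 7: wait(T3) -> count=0 queue=[T6,T3] holders={T8}
Step 8: signal(T8) -> count=0 queue=[T3] holders={T6}
Step 9: signal(T6) -> count=0 queue=[] holders={T3}
Step 10: wait(T1) -> count=0 queue=[T1] holders={T3}
Step 11: signal(T3) -> count=0 queue=[] holders={T1}
Step 12: wait(T8) -> count=0 queue=[T8] holders={T1}
Step 13: wait(T2) -> count=0 queue=[T8,T2] holders={T1}
Step 14: wait(T3) -> count=0 queue=[T8,T2,T3] holders={T1}
Step 15: signal(T1) -> count=0 queue=[T2,T3] holders={T8}
Step 16: wait(T1) -> count=0 queue=[T2,T3,T1] holders={T8}
Step 17: wait(T6) -> count=0 queue=[T2,T3,T1,T6] holders={T8}
Step 18: signal(T8) -> count=0 queue=[T3,T1,T6] holders={T2}
Step 19: wait(T5) -> count=0 queue=[T3,T1,T6,T5] holders={T2}
Step 20: signal(T2) -> count=0 queue=[T1,T6,T5] holders={T3}
Final holders: T3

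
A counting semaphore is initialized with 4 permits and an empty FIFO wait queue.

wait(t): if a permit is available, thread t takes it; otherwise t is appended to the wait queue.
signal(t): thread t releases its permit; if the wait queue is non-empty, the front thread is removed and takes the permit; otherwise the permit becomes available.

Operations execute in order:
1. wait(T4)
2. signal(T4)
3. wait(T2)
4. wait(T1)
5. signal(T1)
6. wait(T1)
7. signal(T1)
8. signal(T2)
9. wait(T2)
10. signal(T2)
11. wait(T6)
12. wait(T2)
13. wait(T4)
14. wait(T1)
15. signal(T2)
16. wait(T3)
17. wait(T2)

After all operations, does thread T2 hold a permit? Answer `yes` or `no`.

Step 1: wait(T4) -> count=3 queue=[] holders={T4}
Step 2: signal(T4) -> count=4 queue=[] holders={none}
Step 3: wait(T2) -> count=3 queue=[] holders={T2}
Step 4: wait(T1) -> count=2 queue=[] holders={T1,T2}
Step 5: signal(T1) -> count=3 queue=[] holders={T2}
Step 6: wait(T1) -> count=2 queue=[] holders={T1,T2}
Step 7: signal(T1) -> count=3 queue=[] holders={T2}
Step 8: signal(T2) -> count=4 queue=[] holders={none}
Step 9: wait(T2) -> count=3 queue=[] holders={T2}
Step 10: signal(T2) -> count=4 queue=[] holders={none}
Step 11: wait(T6) -> count=3 queue=[] holders={T6}
Step 12: wait(T2) -> count=2 queue=[] holders={T2,T6}
Step 13: wait(T4) -> count=1 queue=[] holders={T2,T4,T6}
Step 14: wait(T1) -> count=0 queue=[] holders={T1,T2,T4,T6}
Step 15: signal(T2) -> count=1 queue=[] holders={T1,T4,T6}
Step 16: wait(T3) -> count=0 queue=[] holders={T1,T3,T4,T6}
Step 17: wait(T2) -> count=0 queue=[T2] holders={T1,T3,T4,T6}
Final holders: {T1,T3,T4,T6} -> T2 not in holders

Answer: no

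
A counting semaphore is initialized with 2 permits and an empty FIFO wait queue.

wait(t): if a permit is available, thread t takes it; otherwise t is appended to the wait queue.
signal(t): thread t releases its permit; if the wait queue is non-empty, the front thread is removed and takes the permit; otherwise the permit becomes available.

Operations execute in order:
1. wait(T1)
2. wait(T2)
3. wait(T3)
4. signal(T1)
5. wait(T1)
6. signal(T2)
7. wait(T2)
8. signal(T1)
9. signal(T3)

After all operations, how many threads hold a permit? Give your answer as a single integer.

Step 1: wait(T1) -> count=1 queue=[] holders={T1}
Step 2: wait(T2) -> count=0 queue=[] holders={T1,T2}
Step 3: wait(T3) -> count=0 queue=[T3] holders={T1,T2}
Step 4: signal(T1) -> count=0 queue=[] holders={T2,T3}
Step 5: wait(T1) -> count=0 queue=[T1] holders={T2,T3}
Step 6: signal(T2) -> count=0 queue=[] holders={T1,T3}
Step 7: wait(T2) -> count=0 queue=[T2] holders={T1,T3}
Step 8: signal(T1) -> count=0 queue=[] holders={T2,T3}
Step 9: signal(T3) -> count=1 queue=[] holders={T2}
Final holders: {T2} -> 1 thread(s)

Answer: 1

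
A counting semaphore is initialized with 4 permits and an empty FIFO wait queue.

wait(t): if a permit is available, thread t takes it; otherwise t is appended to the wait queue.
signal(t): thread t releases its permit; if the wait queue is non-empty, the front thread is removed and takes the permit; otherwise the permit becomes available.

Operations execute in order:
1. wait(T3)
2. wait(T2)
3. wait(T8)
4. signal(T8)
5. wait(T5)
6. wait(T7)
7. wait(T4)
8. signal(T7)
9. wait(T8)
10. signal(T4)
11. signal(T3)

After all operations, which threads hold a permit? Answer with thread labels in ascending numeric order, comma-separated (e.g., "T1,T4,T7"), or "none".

Step 1: wait(T3) -> count=3 queue=[] holders={T3}
Step 2: wait(T2) -> count=2 queue=[] holders={T2,T3}
Step 3: wait(T8) -> count=1 queue=[] holders={T2,T3,T8}
Step 4: signal(T8) -> count=2 queue=[] holders={T2,T3}
Step 5: wait(T5) -> count=1 queue=[] holders={T2,T3,T5}
Step 6: wait(T7) -> count=0 queue=[] holders={T2,T3,T5,T7}
Step 7: wait(T4) -> count=0 queue=[T4] holders={T2,T3,T5,T7}
Step 8: signal(T7) -> count=0 queue=[] holders={T2,T3,T4,T5}
Step 9: wait(T8) -> count=0 queue=[T8] holders={T2,T3,T4,T5}
Step 10: signal(T4) -> count=0 queue=[] holders={T2,T3,T5,T8}
Step 11: signal(T3) -> count=1 queue=[] holders={T2,T5,T8}
Final holders: T2,T5,T8

Answer: T2,T5,T8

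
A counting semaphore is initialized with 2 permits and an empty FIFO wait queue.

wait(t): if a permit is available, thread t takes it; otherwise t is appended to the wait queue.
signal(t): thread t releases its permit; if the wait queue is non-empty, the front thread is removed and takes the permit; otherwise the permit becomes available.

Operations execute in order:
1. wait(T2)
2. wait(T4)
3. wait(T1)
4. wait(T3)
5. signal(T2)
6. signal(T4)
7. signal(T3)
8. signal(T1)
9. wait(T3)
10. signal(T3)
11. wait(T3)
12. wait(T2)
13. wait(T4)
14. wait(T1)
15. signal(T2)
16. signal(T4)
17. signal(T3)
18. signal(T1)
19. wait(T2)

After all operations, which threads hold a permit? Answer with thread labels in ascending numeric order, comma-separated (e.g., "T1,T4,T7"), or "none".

Step 1: wait(T2) -> count=1 queue=[] holders={T2}
Step 2: wait(T4) -> count=0 queue=[] holders={T2,T4}
Step 3: wait(T1) -> count=0 queue=[T1] holders={T2,T4}
Step 4: wait(T3) -> count=0 queue=[T1,T3] holders={T2,T4}
Step 5: signal(T2) -> count=0 queue=[T3] holders={T1,T4}
Step 6: signal(T4) -> count=0 queue=[] holders={T1,T3}
Step 7: signal(T3) -> count=1 queue=[] holders={T1}
Step 8: signal(T1) -> count=2 queue=[] holders={none}
Step 9: wait(T3) -> count=1 queue=[] holders={T3}
Step 10: signal(T3) -> count=2 queue=[] holders={none}
Step 11: wait(T3) -> count=1 queue=[] holders={T3}
Step 12: wait(T2) -> count=0 queue=[] holders={T2,T3}
Step 13: wait(T4) -> count=0 queue=[T4] holders={T2,T3}
Step 14: wait(T1) -> count=0 queue=[T4,T1] holders={T2,T3}
Step 15: signal(T2) -> count=0 queue=[T1] holders={T3,T4}
Step 16: signal(T4) -> count=0 queue=[] holders={T1,T3}
Step 17: signal(T3) -> count=1 queue=[] holders={T1}
Step 18: signal(T1) -> count=2 queue=[] holders={none}
Step 19: wait(T2) -> count=1 queue=[] holders={T2}
Final holders: T2

Answer: T2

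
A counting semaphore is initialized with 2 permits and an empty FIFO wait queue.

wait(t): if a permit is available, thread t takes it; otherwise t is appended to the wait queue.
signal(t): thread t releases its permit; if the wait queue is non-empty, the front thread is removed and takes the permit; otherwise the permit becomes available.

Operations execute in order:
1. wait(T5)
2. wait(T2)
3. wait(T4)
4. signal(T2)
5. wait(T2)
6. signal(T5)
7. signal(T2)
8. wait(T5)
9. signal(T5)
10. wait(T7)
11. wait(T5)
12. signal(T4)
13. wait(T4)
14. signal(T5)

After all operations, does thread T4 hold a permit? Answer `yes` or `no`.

Step 1: wait(T5) -> count=1 queue=[] holders={T5}
Step 2: wait(T2) -> count=0 queue=[] holders={T2,T5}
Step 3: wait(T4) -> count=0 queue=[T4] holders={T2,T5}
Step 4: signal(T2) -> count=0 queue=[] holders={T4,T5}
Step 5: wait(T2) -> count=0 queue=[T2] holders={T4,T5}
Step 6: signal(T5) -> count=0 queue=[] holders={T2,T4}
Step 7: signal(T2) -> count=1 queue=[] holders={T4}
Step 8: wait(T5) -> count=0 queue=[] holders={T4,T5}
Step 9: signal(T5) -> count=1 queue=[] holders={T4}
Step 10: wait(T7) -> count=0 queue=[] holders={T4,T7}
Step 11: wait(T5) -> count=0 queue=[T5] holders={T4,T7}
Step 12: signal(T4) -> count=0 queue=[] holders={T5,T7}
Step 13: wait(T4) -> count=0 queue=[T4] holders={T5,T7}
Step 14: signal(T5) -> count=0 queue=[] holders={T4,T7}
Final holders: {T4,T7} -> T4 in holders

Answer: yes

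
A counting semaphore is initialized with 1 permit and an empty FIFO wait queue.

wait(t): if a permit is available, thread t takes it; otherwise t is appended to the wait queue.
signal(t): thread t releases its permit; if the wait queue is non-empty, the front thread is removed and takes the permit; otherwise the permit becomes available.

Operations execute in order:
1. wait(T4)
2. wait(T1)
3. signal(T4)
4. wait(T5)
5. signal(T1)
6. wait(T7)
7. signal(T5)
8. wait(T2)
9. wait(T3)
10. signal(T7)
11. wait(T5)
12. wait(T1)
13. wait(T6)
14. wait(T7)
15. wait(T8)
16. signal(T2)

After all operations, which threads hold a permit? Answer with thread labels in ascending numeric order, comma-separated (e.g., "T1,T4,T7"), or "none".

Step 1: wait(T4) -> count=0 queue=[] holders={T4}
Step 2: wait(T1) -> count=0 queue=[T1] holders={T4}
Step 3: signal(T4) -> count=0 queue=[] holders={T1}
Step 4: wait(T5) -> count=0 queue=[T5] holders={T1}
Step 5: signal(T1) -> count=0 queue=[] holders={T5}
Step 6: wait(T7) -> count=0 queue=[T7] holders={T5}
Step 7: signal(T5) -> count=0 queue=[] holders={T7}
Step 8: wait(T2) -> count=0 queue=[T2] holders={T7}
Step 9: wait(T3) -> count=0 queue=[T2,T3] holders={T7}
Step 10: signal(T7) -> count=0 queue=[T3] holders={T2}
Step 11: wait(T5) -> count=0 queue=[T3,T5] holders={T2}
Step 12: wait(T1) -> count=0 queue=[T3,T5,T1] holders={T2}
Step 13: wait(T6) -> count=0 queue=[T3,T5,T1,T6] holders={T2}
Step 14: wait(T7) -> count=0 queue=[T3,T5,T1,T6,T7] holders={T2}
Step 15: wait(T8) -> count=0 queue=[T3,T5,T1,T6,T7,T8] holders={T2}
Step 16: signal(T2) -> count=0 queue=[T5,T1,T6,T7,T8] holders={T3}
Final holders: T3

Answer: T3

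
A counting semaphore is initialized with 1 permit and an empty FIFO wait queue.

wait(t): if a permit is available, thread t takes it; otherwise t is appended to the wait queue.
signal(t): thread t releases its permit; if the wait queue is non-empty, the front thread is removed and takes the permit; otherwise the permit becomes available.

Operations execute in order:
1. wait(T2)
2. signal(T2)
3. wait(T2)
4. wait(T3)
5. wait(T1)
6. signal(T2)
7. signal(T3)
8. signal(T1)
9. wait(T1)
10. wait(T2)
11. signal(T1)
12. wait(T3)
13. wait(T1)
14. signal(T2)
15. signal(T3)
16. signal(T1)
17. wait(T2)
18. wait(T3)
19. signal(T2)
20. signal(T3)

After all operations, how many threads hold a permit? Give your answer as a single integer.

Answer: 0

Derivation:
Step 1: wait(T2) -> count=0 queue=[] holders={T2}
Step 2: signal(T2) -> count=1 queue=[] holders={none}
Step 3: wait(T2) -> count=0 queue=[] holders={T2}
Step 4: wait(T3) -> count=0 queue=[T3] holders={T2}
Step 5: wait(T1) -> count=0 queue=[T3,T1] holders={T2}
Step 6: signal(T2) -> count=0 queue=[T1] holders={T3}
Step 7: signal(T3) -> count=0 queue=[] holders={T1}
Step 8: signal(T1) -> count=1 queue=[] holders={none}
Step 9: wait(T1) -> count=0 queue=[] holders={T1}
Step 10: wait(T2) -> count=0 queue=[T2] holders={T1}
Step 11: signal(T1) -> count=0 queue=[] holders={T2}
Step 12: wait(T3) -> count=0 queue=[T3] holders={T2}
Step 13: wait(T1) -> count=0 queue=[T3,T1] holders={T2}
Step 14: signal(T2) -> count=0 queue=[T1] holders={T3}
Step 15: signal(T3) -> count=0 queue=[] holders={T1}
Step 16: signal(T1) -> count=1 queue=[] holders={none}
Step 17: wait(T2) -> count=0 queue=[] holders={T2}
Step 18: wait(T3) -> count=0 queue=[T3] holders={T2}
Step 19: signal(T2) -> count=0 queue=[] holders={T3}
Step 20: signal(T3) -> count=1 queue=[] holders={none}
Final holders: {none} -> 0 thread(s)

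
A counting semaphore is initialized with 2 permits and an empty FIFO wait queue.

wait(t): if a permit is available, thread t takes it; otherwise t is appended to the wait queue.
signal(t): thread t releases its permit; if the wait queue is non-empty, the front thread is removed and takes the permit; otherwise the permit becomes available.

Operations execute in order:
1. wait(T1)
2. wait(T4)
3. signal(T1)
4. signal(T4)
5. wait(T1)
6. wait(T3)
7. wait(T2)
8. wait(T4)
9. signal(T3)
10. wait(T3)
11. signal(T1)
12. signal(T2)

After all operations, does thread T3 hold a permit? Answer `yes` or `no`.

Answer: yes

Derivation:
Step 1: wait(T1) -> count=1 queue=[] holders={T1}
Step 2: wait(T4) -> count=0 queue=[] holders={T1,T4}
Step 3: signal(T1) -> count=1 queue=[] holders={T4}
Step 4: signal(T4) -> count=2 queue=[] holders={none}
Step 5: wait(T1) -> count=1 queue=[] holders={T1}
Step 6: wait(T3) -> count=0 queue=[] holders={T1,T3}
Step 7: wait(T2) -> count=0 queue=[T2] holders={T1,T3}
Step 8: wait(T4) -> count=0 queue=[T2,T4] holders={T1,T3}
Step 9: signal(T3) -> count=0 queue=[T4] holders={T1,T2}
Step 10: wait(T3) -> count=0 queue=[T4,T3] holders={T1,T2}
Step 11: signal(T1) -> count=0 queue=[T3] holders={T2,T4}
Step 12: signal(T2) -> count=0 queue=[] holders={T3,T4}
Final holders: {T3,T4} -> T3 in holders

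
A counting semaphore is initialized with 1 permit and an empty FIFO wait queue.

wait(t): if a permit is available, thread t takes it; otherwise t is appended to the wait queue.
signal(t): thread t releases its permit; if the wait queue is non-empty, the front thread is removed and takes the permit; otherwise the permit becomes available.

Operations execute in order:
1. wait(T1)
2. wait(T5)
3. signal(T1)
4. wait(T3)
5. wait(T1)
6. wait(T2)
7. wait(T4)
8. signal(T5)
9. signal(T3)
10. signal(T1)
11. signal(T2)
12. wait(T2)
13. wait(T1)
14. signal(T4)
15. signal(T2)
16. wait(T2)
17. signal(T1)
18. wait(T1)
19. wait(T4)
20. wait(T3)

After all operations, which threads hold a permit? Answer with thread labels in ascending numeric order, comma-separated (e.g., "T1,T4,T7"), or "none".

Step 1: wait(T1) -> count=0 queue=[] holders={T1}
Step 2: wait(T5) -> count=0 queue=[T5] holders={T1}
Step 3: signal(T1) -> count=0 queue=[] holders={T5}
Step 4: wait(T3) -> count=0 queue=[T3] holders={T5}
Step 5: wait(T1) -> count=0 queue=[T3,T1] holders={T5}
Step 6: wait(T2) -> count=0 queue=[T3,T1,T2] holders={T5}
Step 7: wait(T4) -> count=0 queue=[T3,T1,T2,T4] holders={T5}
Step 8: signal(T5) -> count=0 queue=[T1,T2,T4] holders={T3}
Step 9: signal(T3) -> count=0 queue=[T2,T4] holders={T1}
Step 10: signal(T1) -> count=0 queue=[T4] holders={T2}
Step 11: signal(T2) -> count=0 queue=[] holders={T4}
Step 12: wait(T2) -> count=0 queue=[T2] holders={T4}
Step 13: wait(T1) -> count=0 queue=[T2,T1] holders={T4}
Step 14: signal(T4) -> count=0 queue=[T1] holders={T2}
Step 15: signal(T2) -> count=0 queue=[] holders={T1}
Step 16: wait(T2) -> count=0 queue=[T2] holders={T1}
Step 17: signal(T1) -> count=0 queue=[] holders={T2}
Step 18: wait(T1) -> count=0 queue=[T1] holders={T2}
Step 19: wait(T4) -> count=0 queue=[T1,T4] holders={T2}
Step 20: wait(T3) -> count=0 queue=[T1,T4,T3] holders={T2}
Final holders: T2

Answer: T2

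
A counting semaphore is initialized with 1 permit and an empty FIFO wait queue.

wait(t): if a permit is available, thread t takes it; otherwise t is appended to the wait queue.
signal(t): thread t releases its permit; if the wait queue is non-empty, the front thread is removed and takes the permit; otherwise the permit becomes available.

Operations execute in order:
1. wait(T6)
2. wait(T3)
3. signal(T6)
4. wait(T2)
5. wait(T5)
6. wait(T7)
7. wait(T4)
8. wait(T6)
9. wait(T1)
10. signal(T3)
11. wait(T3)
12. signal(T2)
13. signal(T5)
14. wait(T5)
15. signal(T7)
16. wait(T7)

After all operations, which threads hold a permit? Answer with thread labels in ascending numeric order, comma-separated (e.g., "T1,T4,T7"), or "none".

Step 1: wait(T6) -> count=0 queue=[] holders={T6}
Step 2: wait(T3) -> count=0 queue=[T3] holders={T6}
Step 3: signal(T6) -> count=0 queue=[] holders={T3}
Step 4: wait(T2) -> count=0 queue=[T2] holders={T3}
Step 5: wait(T5) -> count=0 queue=[T2,T5] holders={T3}
Step 6: wait(T7) -> count=0 queue=[T2,T5,T7] holders={T3}
Step 7: wait(T4) -> count=0 queue=[T2,T5,T7,T4] holders={T3}
Step 8: wait(T6) -> count=0 queue=[T2,T5,T7,T4,T6] holders={T3}
Step 9: wait(T1) -> count=0 queue=[T2,T5,T7,T4,T6,T1] holders={T3}
Step 10: signal(T3) -> count=0 queue=[T5,T7,T4,T6,T1] holders={T2}
Step 11: wait(T3) -> count=0 queue=[T5,T7,T4,T6,T1,T3] holders={T2}
Step 12: signal(T2) -> count=0 queue=[T7,T4,T6,T1,T3] holders={T5}
Step 13: signal(T5) -> count=0 queue=[T4,T6,T1,T3] holders={T7}
Step 14: wait(T5) -> count=0 queue=[T4,T6,T1,T3,T5] holders={T7}
Step 15: signal(T7) -> count=0 queue=[T6,T1,T3,T5] holders={T4}
Step 16: wait(T7) -> count=0 queue=[T6,T1,T3,T5,T7] holders={T4}
Final holders: T4

Answer: T4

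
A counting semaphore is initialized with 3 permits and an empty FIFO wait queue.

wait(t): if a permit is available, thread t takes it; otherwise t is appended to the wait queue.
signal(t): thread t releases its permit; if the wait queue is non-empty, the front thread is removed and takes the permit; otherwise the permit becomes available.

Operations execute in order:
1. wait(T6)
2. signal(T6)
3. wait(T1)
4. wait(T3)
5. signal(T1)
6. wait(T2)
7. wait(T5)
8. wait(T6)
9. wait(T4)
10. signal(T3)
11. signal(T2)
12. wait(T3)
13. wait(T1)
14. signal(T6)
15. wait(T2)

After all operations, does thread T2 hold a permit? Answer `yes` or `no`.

Answer: no

Derivation:
Step 1: wait(T6) -> count=2 queue=[] holders={T6}
Step 2: signal(T6) -> count=3 queue=[] holders={none}
Step 3: wait(T1) -> count=2 queue=[] holders={T1}
Step 4: wait(T3) -> count=1 queue=[] holders={T1,T3}
Step 5: signal(T1) -> count=2 queue=[] holders={T3}
Step 6: wait(T2) -> count=1 queue=[] holders={T2,T3}
Step 7: wait(T5) -> count=0 queue=[] holders={T2,T3,T5}
Step 8: wait(T6) -> count=0 queue=[T6] holders={T2,T3,T5}
Step 9: wait(T4) -> count=0 queue=[T6,T4] holders={T2,T3,T5}
Step 10: signal(T3) -> count=0 queue=[T4] holders={T2,T5,T6}
Step 11: signal(T2) -> count=0 queue=[] holders={T4,T5,T6}
Step 12: wait(T3) -> count=0 queue=[T3] holders={T4,T5,T6}
Step 13: wait(T1) -> count=0 queue=[T3,T1] holders={T4,T5,T6}
Step 14: signal(T6) -> count=0 queue=[T1] holders={T3,T4,T5}
Step 15: wait(T2) -> count=0 queue=[T1,T2] holders={T3,T4,T5}
Final holders: {T3,T4,T5} -> T2 not in holders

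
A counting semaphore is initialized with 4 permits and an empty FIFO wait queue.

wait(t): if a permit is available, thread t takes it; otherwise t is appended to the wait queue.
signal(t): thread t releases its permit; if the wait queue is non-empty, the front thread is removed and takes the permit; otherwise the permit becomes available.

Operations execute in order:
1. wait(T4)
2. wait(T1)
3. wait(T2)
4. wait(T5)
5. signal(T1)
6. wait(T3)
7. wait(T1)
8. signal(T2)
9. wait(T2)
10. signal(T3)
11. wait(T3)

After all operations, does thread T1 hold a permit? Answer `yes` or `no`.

Step 1: wait(T4) -> count=3 queue=[] holders={T4}
Step 2: wait(T1) -> count=2 queue=[] holders={T1,T4}
Step 3: wait(T2) -> count=1 queue=[] holders={T1,T2,T4}
Step 4: wait(T5) -> count=0 queue=[] holders={T1,T2,T4,T5}
Step 5: signal(T1) -> count=1 queue=[] holders={T2,T4,T5}
Step 6: wait(T3) -> count=0 queue=[] holders={T2,T3,T4,T5}
Step 7: wait(T1) -> count=0 queue=[T1] holders={T2,T3,T4,T5}
Step 8: signal(T2) -> count=0 queue=[] holders={T1,T3,T4,T5}
Step 9: wait(T2) -> count=0 queue=[T2] holders={T1,T3,T4,T5}
Step 10: signal(T3) -> count=0 queue=[] holders={T1,T2,T4,T5}
Step 11: wait(T3) -> count=0 queue=[T3] holders={T1,T2,T4,T5}
Final holders: {T1,T2,T4,T5} -> T1 in holders

Answer: yes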